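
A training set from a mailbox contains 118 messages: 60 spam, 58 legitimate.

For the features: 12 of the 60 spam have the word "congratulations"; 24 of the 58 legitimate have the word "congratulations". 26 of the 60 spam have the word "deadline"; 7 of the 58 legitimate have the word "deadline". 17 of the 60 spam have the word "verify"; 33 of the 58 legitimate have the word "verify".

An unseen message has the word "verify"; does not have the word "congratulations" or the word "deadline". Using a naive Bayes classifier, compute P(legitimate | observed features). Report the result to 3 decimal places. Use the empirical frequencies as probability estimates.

spam: (60/118) × (48/60) × (34/60) × (17/60) ≈ 0.0653107
legitimate: (58/118) × (34/58) × (51/58) × (33/58) ≈ 0.144153
P(legitimate | x) = 0.144153 / 0.2094637 ≈ 0.688

0.688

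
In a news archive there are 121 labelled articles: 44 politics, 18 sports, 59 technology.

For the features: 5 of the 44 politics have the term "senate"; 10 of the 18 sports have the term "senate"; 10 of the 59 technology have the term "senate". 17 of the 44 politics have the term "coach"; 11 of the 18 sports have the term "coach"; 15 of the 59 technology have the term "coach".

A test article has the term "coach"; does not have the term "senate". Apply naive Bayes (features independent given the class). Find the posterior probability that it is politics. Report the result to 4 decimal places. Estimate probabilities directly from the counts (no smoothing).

0.4649

politics: (44/121) × (39/44) × (17/44) ≈ 0.12453
sports: (18/121) × (8/18) × (11/18) ≈ 0.040404
technology: (59/121) × (49/59) × (15/59) ≈ 0.102956
P(politics | x) = 0.12453 / 0.26789 ≈ 0.4649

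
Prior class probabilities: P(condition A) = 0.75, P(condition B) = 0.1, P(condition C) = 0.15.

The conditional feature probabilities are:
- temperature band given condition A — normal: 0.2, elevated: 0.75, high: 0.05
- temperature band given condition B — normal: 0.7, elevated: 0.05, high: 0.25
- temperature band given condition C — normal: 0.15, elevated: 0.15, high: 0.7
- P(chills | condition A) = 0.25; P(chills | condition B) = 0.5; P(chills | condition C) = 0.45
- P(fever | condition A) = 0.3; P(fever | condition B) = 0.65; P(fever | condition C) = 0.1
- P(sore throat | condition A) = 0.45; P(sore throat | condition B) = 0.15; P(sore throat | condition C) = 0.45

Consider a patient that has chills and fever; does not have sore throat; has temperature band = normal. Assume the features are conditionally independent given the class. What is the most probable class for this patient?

condition B

condition A: 0.75 × 0.2 × 0.25 × 0.3 × (1−0.45) = 0.0061875
condition B: 0.1 × 0.7 × 0.5 × 0.65 × (1−0.15) = 0.0193375
condition C: 0.15 × 0.15 × 0.45 × 0.1 × (1−0.45) = 0.000556875
Highest score → condition B.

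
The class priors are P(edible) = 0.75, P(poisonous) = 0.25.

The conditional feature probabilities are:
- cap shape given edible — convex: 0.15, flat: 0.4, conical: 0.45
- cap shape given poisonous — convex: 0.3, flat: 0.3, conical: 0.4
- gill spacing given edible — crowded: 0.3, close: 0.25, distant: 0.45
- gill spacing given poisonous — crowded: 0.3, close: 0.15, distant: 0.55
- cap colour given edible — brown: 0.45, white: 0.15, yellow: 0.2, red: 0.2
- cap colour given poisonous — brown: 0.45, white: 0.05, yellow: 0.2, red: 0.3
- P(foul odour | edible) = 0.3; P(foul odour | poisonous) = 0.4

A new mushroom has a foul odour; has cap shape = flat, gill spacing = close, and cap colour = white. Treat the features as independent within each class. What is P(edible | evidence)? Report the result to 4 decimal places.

edible: 0.75 × 0.4 × 0.25 × 0.15 × 0.3 = 0.003375
poisonous: 0.25 × 0.3 × 0.15 × 0.05 × 0.4 = 0.000225
P(edible | x) = 0.003375 / 0.0036 ≈ 0.9375

0.9375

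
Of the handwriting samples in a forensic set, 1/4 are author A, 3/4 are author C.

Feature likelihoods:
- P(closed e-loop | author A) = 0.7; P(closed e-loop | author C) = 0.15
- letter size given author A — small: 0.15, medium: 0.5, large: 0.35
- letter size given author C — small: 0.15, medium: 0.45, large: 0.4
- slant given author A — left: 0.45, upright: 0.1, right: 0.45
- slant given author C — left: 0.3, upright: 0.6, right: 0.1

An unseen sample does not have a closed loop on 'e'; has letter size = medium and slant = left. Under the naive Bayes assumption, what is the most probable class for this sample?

author A: 0.25 × (1−0.7) × 0.5 × 0.45 = 0.016875
author C: 0.75 × (1−0.15) × 0.45 × 0.3 = 0.0860625
Highest score → author C.

author C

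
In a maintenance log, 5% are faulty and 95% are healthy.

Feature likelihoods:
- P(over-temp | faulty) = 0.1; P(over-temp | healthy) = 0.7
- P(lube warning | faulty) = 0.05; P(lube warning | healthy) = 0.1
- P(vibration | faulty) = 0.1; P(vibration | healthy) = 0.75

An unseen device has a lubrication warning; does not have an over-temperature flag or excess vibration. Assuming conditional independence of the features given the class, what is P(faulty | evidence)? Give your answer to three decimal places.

faulty: 0.05 × (1−0.1) × 0.05 × (1−0.1) = 0.002025
healthy: 0.95 × (1−0.7) × 0.1 × (1−0.75) = 0.007125
P(faulty | x) = 0.002025 / 0.00915 ≈ 0.221

0.221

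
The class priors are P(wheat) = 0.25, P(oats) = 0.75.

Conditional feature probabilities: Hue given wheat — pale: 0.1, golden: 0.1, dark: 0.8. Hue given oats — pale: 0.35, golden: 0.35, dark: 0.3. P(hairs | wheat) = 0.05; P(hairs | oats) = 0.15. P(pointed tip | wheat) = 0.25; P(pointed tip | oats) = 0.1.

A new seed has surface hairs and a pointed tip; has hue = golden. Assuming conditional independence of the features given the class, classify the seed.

wheat: 0.25 × 0.1 × 0.05 × 0.25 = 0.0003125
oats: 0.75 × 0.35 × 0.15 × 0.1 = 0.0039375
Highest score → oats.

oats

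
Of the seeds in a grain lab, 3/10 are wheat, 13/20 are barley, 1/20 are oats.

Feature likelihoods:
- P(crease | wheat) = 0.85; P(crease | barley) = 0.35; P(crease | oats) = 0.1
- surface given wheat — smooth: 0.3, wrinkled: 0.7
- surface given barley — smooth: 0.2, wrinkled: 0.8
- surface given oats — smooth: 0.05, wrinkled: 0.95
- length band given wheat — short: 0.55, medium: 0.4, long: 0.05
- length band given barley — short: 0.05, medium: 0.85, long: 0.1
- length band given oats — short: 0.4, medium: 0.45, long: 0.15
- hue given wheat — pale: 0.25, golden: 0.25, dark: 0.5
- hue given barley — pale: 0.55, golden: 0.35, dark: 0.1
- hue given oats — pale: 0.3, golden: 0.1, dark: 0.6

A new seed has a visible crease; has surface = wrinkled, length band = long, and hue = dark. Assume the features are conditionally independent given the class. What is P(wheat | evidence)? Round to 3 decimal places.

0.665

wheat: 0.3 × 0.85 × 0.7 × 0.05 × 0.5 = 0.0044625
barley: 0.65 × 0.35 × 0.8 × 0.1 × 0.1 = 0.00182
oats: 0.05 × 0.1 × 0.95 × 0.15 × 0.6 = 0.0004275
P(wheat | x) = 0.0044625 / 0.00671 ≈ 0.665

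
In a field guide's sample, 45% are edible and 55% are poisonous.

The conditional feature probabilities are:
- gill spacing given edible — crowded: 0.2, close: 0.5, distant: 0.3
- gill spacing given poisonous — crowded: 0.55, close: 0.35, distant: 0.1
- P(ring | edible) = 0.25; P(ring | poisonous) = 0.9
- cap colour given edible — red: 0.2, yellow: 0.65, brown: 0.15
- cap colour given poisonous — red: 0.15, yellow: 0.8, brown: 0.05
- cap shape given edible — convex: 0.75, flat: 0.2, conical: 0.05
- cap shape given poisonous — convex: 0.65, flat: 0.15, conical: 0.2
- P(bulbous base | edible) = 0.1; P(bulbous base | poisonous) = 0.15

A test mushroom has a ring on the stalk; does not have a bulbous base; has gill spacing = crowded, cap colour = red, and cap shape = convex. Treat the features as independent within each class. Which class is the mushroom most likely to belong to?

poisonous

edible: 0.45 × 0.2 × 0.25 × 0.2 × 0.75 × (1−0.1) = 0.0030375
poisonous: 0.55 × 0.55 × 0.9 × 0.15 × 0.65 × (1−0.15) = 0.02256271875
Highest score → poisonous.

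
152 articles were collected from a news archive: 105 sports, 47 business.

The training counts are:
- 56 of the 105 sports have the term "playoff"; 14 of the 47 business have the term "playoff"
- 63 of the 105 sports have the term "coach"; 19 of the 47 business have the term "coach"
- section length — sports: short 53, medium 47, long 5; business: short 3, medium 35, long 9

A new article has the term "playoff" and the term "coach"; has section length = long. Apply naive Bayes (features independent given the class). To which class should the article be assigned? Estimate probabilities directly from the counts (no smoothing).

sports: (105/152) × (56/105) × (63/105) × (5/105) ≈ 0.0105263
business: (47/152) × (14/47) × (19/47) × (9/47) ≈ 0.00712992
Highest score → sports.

sports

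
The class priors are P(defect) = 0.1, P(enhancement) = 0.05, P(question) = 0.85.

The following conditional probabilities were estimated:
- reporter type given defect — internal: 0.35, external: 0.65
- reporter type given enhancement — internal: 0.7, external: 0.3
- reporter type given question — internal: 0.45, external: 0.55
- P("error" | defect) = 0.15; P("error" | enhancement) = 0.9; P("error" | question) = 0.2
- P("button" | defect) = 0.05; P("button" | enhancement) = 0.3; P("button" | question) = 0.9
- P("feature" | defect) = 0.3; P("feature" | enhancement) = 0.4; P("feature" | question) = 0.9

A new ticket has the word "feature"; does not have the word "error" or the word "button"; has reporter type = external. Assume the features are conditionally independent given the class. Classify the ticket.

question

defect: 0.1 × 0.65 × (1−0.15) × (1−0.05) × 0.3 = 0.01574625
enhancement: 0.05 × 0.3 × (1−0.9) × (1−0.3) × 0.4 = 0.00042
question: 0.85 × 0.55 × (1−0.2) × (1−0.9) × 0.9 = 0.03366
Highest score → question.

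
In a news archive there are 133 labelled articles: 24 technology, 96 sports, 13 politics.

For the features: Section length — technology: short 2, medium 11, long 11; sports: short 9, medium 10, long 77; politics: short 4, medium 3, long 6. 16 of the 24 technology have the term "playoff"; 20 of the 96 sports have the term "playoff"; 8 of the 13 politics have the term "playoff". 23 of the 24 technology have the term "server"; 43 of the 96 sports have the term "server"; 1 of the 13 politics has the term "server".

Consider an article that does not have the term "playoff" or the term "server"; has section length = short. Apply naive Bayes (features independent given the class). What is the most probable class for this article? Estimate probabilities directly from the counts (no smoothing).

technology: (24/133) × (2/24) × (8/24) × (1/24) ≈ 0.000208855
sports: (96/133) × (9/96) × (76/96) × (53/96) ≈ 0.0295759
politics: (13/133) × (4/13) × (5/13) × (12/13) ≈ 0.0106776
Highest score → sports.

sports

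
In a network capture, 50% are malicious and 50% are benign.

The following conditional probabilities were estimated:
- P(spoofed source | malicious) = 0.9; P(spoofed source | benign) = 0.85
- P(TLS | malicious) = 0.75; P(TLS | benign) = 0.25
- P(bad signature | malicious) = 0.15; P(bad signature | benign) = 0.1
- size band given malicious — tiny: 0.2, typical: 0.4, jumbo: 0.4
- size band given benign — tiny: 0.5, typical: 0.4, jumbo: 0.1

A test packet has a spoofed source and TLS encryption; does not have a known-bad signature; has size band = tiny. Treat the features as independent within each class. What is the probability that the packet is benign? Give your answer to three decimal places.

malicious: 0.5 × 0.9 × 0.75 × (1−0.15) × 0.2 = 0.057375
benign: 0.5 × 0.85 × 0.25 × (1−0.1) × 0.5 = 0.0478125
P(benign | x) = 0.0478125 / 0.1051875 ≈ 0.455

0.455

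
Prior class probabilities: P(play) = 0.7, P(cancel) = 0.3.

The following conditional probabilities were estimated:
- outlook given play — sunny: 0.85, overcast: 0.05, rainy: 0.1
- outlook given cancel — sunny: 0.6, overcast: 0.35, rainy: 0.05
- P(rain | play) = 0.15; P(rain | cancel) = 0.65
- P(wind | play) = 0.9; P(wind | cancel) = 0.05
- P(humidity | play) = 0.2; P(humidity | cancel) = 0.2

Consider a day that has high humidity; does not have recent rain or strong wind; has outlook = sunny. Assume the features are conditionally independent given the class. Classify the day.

cancel

play: 0.7 × 0.85 × (1−0.15) × (1−0.9) × 0.2 = 0.010115
cancel: 0.3 × 0.6 × (1−0.65) × (1−0.05) × 0.2 = 0.01197
Highest score → cancel.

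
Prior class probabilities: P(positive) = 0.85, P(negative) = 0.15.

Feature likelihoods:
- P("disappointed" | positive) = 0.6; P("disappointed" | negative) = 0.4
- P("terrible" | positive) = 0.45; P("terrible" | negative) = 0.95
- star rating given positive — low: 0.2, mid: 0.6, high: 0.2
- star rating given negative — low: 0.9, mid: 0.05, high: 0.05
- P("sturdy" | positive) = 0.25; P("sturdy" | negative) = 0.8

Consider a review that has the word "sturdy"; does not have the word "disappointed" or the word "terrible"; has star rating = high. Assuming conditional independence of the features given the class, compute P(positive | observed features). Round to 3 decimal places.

0.981

positive: 0.85 × (1−0.6) × (1−0.45) × 0.2 × 0.25 = 0.00935
negative: 0.15 × (1−0.4) × (1−0.95) × 0.05 × 0.8 = 0.00018
P(positive | x) = 0.00935 / 0.00953 ≈ 0.981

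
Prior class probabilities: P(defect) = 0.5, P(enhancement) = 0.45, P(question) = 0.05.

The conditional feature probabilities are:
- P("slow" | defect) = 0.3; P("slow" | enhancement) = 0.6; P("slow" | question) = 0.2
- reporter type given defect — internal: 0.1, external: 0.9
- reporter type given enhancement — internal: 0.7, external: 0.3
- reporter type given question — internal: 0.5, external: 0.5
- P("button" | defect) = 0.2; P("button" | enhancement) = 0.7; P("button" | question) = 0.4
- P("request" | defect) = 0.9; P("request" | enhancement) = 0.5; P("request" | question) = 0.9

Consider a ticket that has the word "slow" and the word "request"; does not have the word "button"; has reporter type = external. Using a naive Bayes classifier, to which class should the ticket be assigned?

defect

defect: 0.5 × 0.3 × 0.9 × (1−0.2) × 0.9 = 0.0972
enhancement: 0.45 × 0.6 × 0.3 × (1−0.7) × 0.5 = 0.01215
question: 0.05 × 0.2 × 0.5 × (1−0.4) × 0.9 = 0.0027
Highest score → defect.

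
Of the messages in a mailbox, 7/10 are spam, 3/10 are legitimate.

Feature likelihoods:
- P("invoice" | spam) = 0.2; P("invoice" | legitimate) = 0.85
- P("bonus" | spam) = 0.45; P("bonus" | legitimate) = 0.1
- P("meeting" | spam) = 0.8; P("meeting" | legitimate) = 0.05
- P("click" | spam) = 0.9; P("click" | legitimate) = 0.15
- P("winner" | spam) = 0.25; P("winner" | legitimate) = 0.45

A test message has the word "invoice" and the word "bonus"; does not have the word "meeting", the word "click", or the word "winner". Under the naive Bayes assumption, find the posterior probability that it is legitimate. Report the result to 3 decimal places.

spam: 0.7 × 0.2 × 0.45 × (1−0.8) × (1−0.9) × (1−0.25) = 0.000945
legitimate: 0.3 × 0.85 × 0.1 × (1−0.05) × (1−0.15) × (1−0.45) = 0.0113251875
P(legitimate | x) = 0.0113251875 / 0.0122701875 ≈ 0.923

0.923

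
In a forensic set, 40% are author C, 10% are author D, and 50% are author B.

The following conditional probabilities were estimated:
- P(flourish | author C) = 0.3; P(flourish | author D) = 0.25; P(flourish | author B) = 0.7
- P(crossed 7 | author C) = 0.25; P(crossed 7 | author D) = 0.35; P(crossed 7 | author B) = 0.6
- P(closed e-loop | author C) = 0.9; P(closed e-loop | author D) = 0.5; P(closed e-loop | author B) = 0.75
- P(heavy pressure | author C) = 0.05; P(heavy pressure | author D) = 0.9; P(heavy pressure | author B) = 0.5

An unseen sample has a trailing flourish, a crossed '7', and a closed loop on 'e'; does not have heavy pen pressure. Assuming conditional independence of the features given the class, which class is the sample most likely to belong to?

author B

author C: 0.4 × 0.3 × 0.25 × 0.9 × (1−0.05) = 0.02565
author D: 0.1 × 0.25 × 0.35 × 0.5 × (1−0.9) = 0.0004375
author B: 0.5 × 0.7 × 0.6 × 0.75 × (1−0.5) = 0.07875
Highest score → author B.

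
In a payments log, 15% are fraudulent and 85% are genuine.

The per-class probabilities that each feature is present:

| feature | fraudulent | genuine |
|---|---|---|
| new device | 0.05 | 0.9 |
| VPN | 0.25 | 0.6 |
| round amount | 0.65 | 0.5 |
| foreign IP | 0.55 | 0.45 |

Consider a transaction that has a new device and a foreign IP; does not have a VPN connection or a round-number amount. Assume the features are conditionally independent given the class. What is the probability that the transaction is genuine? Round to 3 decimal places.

fraudulent: 0.15 × 0.05 × (1−0.25) × (1−0.65) × 0.55 = 0.0010828125
genuine: 0.85 × 0.9 × (1−0.6) × (1−0.5) × 0.45 = 0.06885
P(genuine | x) = 0.06885 / 0.0699328125 ≈ 0.985

0.985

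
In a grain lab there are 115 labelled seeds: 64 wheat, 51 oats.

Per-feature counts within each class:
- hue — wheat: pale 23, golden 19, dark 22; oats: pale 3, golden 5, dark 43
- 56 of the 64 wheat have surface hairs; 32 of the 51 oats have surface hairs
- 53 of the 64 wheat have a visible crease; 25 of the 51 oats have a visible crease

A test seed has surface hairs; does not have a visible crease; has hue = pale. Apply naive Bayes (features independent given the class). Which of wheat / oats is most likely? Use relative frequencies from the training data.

wheat: (64/115) × (23/64) × (56/64) × (11/64) = 0.030078125
oats: (51/115) × (3/51) × (32/51) × (26/51) ≈ 0.00834462
Highest score → wheat.

wheat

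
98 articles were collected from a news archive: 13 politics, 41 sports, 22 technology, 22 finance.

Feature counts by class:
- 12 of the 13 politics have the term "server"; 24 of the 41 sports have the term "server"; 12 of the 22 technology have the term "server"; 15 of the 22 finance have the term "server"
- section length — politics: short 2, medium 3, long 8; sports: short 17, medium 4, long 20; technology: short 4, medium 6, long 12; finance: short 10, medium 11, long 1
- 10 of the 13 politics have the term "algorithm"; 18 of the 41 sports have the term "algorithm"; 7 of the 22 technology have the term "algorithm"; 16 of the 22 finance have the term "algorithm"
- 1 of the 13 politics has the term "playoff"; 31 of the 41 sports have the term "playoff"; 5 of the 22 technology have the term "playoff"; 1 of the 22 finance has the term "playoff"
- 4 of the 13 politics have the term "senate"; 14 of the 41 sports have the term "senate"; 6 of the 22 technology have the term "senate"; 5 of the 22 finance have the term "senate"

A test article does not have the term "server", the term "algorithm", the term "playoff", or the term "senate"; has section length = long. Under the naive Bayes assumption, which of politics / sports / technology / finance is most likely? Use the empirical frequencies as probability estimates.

politics: (13/98) × (1/13) × (8/13) × (3/13) × (12/13) × (9/13) ≈ 0.000926052
sports: (41/98) × (17/41) × (20/41) × (23/41) × (10/41) × (27/41) ≈ 0.00762446
technology: (22/98) × (10/22) × (12/22) × (15/22) × (17/22) × (16/22) ≈ 0.0213267
finance: (22/98) × (7/22) × (1/22) × (6/22) × (21/22) × (17/22) ≈ 0.000653132
Highest score → technology.

technology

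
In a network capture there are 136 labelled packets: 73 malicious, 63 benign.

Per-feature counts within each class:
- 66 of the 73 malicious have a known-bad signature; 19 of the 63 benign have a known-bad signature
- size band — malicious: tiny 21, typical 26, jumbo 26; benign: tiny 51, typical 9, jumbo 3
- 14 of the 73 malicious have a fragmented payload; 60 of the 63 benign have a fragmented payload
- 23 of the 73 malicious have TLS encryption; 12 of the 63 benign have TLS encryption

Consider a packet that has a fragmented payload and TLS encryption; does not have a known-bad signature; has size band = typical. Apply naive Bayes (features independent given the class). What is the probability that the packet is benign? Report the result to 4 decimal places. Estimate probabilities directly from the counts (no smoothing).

malicious: (73/136) × (7/73) × (26/73) × (14/73) × (23/73) ≈ 0.00110769
benign: (63/136) × (44/63) × (9/63) × (60/63) × (12/63) ≈ 0.00838431
P(benign | x) = 0.00838431 / 0.009492 ≈ 0.8833

0.8833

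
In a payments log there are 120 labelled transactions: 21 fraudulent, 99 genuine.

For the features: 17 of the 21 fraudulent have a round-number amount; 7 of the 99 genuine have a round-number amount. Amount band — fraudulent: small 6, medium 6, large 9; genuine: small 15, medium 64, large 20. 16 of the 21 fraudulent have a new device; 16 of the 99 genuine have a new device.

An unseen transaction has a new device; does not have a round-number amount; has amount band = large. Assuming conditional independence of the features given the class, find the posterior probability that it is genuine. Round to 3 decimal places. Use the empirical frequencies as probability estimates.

fraudulent: (21/120) × (4/21) × (9/21) × (16/21) ≈ 0.0108844
genuine: (99/120) × (92/99) × (20/99) × (16/99) ≈ 0.0250315
P(genuine | x) = 0.0250315 / 0.0359159 ≈ 0.697

0.697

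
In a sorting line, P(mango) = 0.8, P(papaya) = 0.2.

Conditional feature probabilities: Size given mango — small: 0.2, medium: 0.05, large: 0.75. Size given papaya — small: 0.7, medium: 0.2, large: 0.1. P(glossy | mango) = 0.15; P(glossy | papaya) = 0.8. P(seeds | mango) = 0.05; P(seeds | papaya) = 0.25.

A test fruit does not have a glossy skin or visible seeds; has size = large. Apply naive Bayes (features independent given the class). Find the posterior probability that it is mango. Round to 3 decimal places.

mango: 0.8 × 0.75 × (1−0.15) × (1−0.05) = 0.4845
papaya: 0.2 × 0.1 × (1−0.8) × (1−0.25) = 0.003
P(mango | x) = 0.4845 / 0.4875 ≈ 0.994

0.994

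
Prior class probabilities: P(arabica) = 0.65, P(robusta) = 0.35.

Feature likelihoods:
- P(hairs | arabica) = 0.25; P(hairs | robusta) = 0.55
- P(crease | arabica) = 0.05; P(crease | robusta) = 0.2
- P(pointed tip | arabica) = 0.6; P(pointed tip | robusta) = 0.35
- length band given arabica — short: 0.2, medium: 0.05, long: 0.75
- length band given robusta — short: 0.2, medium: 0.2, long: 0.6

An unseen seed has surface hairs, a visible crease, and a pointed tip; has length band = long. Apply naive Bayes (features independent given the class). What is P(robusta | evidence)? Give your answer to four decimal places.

0.6886

arabica: 0.65 × 0.25 × 0.05 × 0.6 × 0.75 = 0.00365625
robusta: 0.35 × 0.55 × 0.2 × 0.35 × 0.6 = 0.008085
P(robusta | x) = 0.008085 / 0.01174125 ≈ 0.6886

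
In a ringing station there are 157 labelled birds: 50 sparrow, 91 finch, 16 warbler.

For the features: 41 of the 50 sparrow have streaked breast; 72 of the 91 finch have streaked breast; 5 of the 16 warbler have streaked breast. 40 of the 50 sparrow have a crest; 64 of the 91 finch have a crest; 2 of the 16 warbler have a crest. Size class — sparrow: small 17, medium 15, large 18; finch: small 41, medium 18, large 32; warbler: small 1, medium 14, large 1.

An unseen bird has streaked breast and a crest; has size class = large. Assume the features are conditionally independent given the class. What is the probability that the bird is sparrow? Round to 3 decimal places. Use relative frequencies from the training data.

0.398

sparrow: (50/157) × (41/50) × (40/50) × (18/50) ≈ 0.0752102
finch: (91/157) × (72/91) × (64/91) × (32/91) ≈ 0.113417
warbler: (16/157) × (5/16) × (2/16) × (1/16) ≈ 0.000248806
P(sparrow | x) = 0.0752102 / 0.188876006 ≈ 0.398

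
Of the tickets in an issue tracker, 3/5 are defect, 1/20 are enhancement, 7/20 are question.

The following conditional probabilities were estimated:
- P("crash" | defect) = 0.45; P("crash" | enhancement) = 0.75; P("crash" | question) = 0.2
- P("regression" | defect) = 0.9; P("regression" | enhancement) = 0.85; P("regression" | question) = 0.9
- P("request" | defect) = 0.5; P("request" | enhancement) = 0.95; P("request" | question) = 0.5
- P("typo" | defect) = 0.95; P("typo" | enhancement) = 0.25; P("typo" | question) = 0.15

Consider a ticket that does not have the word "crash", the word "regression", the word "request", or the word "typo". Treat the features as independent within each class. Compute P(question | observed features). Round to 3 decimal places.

0.930

defect: 0.6 × (1−0.45) × (1−0.9) × (1−0.5) × (1−0.95) = 0.000825
enhancement: 0.05 × (1−0.75) × (1−0.85) × (1−0.95) × (1−0.25) = 0.0000703125
question: 0.35 × (1−0.2) × (1−0.9) × (1−0.5) × (1−0.15) = 0.0119
P(question | x) = 0.0119 / 0.0127953125 ≈ 0.930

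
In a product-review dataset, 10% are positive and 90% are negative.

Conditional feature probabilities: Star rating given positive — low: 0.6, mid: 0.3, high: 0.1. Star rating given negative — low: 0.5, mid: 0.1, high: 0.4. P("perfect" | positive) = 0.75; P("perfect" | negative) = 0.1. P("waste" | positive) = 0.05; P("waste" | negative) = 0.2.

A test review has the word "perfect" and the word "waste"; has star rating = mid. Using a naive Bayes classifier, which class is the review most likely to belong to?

negative

positive: 0.1 × 0.3 × 0.75 × 0.05 = 0.001125
negative: 0.9 × 0.1 × 0.1 × 0.2 = 0.0018
Highest score → negative.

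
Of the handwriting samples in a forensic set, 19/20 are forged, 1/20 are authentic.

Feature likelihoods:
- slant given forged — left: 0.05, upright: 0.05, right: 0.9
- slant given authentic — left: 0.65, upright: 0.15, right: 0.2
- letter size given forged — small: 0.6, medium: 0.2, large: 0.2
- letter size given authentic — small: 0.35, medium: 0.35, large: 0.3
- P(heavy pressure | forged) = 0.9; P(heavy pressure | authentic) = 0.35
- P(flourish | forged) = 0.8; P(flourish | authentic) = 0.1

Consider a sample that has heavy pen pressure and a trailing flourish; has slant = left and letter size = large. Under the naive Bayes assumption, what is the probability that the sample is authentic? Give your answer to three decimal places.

forged: 0.95 × 0.05 × 0.2 × 0.9 × 0.8 = 0.00684
authentic: 0.05 × 0.65 × 0.3 × 0.35 × 0.1 = 0.00034125
P(authentic | x) = 0.00034125 / 0.00718125 ≈ 0.048

0.048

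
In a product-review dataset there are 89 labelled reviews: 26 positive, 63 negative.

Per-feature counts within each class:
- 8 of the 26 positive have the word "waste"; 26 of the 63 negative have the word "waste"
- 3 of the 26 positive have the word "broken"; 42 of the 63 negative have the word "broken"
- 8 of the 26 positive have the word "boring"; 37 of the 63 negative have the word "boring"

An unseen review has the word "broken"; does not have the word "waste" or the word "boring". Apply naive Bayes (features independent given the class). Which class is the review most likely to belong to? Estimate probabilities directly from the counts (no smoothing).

positive: (26/89) × (18/26) × (3/26) × (18/26) ≈ 0.0161558
negative: (63/89) × (37/63) × (42/63) × (26/63) ≈ 0.114381
Highest score → negative.

negative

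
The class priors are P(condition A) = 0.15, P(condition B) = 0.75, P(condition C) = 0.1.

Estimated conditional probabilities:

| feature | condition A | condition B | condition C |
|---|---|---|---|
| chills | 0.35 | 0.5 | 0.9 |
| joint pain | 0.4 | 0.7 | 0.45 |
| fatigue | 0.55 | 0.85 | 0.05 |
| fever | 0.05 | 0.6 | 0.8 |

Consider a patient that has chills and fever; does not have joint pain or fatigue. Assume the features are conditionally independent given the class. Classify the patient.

condition A: 0.15 × 0.35 × (1−0.4) × (1−0.55) × 0.05 = 0.00070875
condition B: 0.75 × 0.5 × (1−0.7) × (1−0.85) × 0.6 = 0.010125
condition C: 0.1 × 0.9 × (1−0.45) × (1−0.05) × 0.8 = 0.03762
Highest score → condition C.

condition C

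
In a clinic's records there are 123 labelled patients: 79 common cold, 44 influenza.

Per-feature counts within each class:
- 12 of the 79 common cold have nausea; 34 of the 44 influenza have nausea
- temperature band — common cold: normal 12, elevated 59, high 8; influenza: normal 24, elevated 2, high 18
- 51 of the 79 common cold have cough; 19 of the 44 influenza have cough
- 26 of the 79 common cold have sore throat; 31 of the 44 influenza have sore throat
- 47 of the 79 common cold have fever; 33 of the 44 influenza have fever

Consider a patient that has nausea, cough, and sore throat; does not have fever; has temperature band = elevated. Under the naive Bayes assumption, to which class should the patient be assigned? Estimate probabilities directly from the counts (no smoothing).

common cold: (79/123) × (12/79) × (59/79) × (51/79) × (26/79) × (32/79) ≈ 0.00627066
influenza: (44/123) × (34/44) × (2/44) × (19/44) × (31/44) × (11/44) ≈ 0.000955655
Highest score → common cold.

common cold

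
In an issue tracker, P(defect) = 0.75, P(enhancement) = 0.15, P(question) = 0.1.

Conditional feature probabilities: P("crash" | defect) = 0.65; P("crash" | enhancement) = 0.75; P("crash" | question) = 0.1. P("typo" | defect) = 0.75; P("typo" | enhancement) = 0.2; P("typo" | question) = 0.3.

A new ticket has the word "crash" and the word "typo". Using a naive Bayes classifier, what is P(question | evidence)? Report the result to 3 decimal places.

0.008

defect: 0.75 × 0.65 × 0.75 = 0.365625
enhancement: 0.15 × 0.75 × 0.2 = 0.0225
question: 0.1 × 0.1 × 0.3 = 0.003
P(question | x) = 0.003 / 0.391125 ≈ 0.008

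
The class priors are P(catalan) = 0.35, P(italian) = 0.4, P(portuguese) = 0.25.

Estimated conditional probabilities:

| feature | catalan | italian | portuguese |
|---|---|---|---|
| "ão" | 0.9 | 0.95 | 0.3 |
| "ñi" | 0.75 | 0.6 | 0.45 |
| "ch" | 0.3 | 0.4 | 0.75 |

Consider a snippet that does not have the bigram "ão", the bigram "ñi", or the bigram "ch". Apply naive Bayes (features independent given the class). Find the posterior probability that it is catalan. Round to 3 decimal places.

0.175

catalan: 0.35 × (1−0.9) × (1−0.75) × (1−0.3) = 0.006125
italian: 0.4 × (1−0.95) × (1−0.6) × (1−0.4) = 0.0048
portuguese: 0.25 × (1−0.3) × (1−0.45) × (1−0.75) = 0.0240625
P(catalan | x) = 0.006125 / 0.0349875 ≈ 0.175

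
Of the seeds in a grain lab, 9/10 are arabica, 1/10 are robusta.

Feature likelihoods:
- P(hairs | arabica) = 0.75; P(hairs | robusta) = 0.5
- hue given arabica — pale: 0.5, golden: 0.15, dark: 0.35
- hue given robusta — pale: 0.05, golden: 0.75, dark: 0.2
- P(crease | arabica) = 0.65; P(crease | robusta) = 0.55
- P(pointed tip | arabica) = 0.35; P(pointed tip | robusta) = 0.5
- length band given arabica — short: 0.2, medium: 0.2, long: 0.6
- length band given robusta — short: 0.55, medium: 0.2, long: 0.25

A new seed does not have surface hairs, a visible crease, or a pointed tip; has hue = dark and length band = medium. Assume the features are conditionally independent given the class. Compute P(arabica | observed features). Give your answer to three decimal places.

arabica: 0.9 × (1−0.75) × 0.35 × (1−0.65) × (1−0.35) × 0.2 = 0.003583125
robusta: 0.1 × (1−0.5) × 0.2 × (1−0.55) × (1−0.5) × 0.2 = 0.00045
P(arabica | x) = 0.003583125 / 0.004033125 ≈ 0.888

0.888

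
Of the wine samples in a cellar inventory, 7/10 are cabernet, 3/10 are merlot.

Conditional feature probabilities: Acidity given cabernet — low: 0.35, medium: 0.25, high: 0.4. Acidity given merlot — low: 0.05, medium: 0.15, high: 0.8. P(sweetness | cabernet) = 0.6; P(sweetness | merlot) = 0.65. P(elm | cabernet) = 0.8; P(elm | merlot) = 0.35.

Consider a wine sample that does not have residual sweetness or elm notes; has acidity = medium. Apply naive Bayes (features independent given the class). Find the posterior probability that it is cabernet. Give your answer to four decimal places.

0.5776

cabernet: 0.7 × 0.25 × (1−0.6) × (1−0.8) = 0.014
merlot: 0.3 × 0.15 × (1−0.65) × (1−0.35) = 0.0102375
P(cabernet | x) = 0.014 / 0.0242375 ≈ 0.5776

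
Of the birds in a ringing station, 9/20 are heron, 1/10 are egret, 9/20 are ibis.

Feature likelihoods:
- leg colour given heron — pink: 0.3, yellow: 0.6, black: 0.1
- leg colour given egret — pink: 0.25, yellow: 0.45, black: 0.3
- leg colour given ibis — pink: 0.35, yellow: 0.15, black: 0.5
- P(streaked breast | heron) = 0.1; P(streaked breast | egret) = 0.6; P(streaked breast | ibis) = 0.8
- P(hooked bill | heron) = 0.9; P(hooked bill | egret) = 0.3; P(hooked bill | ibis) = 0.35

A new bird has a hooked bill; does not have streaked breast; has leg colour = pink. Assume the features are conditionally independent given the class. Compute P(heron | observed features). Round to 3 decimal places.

0.886

heron: 0.45 × 0.3 × (1−0.1) × 0.9 = 0.10935
egret: 0.1 × 0.25 × (1−0.6) × 0.3 = 0.003
ibis: 0.45 × 0.35 × (1−0.8) × 0.35 = 0.011025
P(heron | x) = 0.10935 / 0.123375 ≈ 0.886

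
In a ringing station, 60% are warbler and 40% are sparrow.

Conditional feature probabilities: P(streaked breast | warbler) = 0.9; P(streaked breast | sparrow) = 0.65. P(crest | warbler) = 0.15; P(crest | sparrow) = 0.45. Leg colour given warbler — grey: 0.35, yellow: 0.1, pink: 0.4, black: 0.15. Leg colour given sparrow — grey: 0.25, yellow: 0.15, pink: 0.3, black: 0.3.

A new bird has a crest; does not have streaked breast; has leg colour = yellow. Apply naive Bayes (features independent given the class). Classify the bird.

sparrow

warbler: 0.6 × (1−0.9) × 0.15 × 0.1 = 0.0009
sparrow: 0.4 × (1−0.65) × 0.45 × 0.15 = 0.00945
Highest score → sparrow.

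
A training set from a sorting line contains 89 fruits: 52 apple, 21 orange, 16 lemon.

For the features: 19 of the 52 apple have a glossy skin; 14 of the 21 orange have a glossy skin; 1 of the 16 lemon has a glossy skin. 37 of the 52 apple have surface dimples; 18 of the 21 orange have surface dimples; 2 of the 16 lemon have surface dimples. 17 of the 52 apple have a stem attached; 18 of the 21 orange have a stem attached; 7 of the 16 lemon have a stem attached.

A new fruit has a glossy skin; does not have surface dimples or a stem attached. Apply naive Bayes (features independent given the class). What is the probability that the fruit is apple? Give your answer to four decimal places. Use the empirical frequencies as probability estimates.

apple: (52/89) × (19/52) × (15/52) × (35/52) ≈ 0.0414492
orange: (21/89) × (14/21) × (3/21) × (3/21) ≈ 0.00321027
lemon: (16/89) × (1/16) × (14/16) × (9/16) ≈ 0.0055302
P(apple | x) = 0.0414492 / 0.05018967 ≈ 0.8259

0.8259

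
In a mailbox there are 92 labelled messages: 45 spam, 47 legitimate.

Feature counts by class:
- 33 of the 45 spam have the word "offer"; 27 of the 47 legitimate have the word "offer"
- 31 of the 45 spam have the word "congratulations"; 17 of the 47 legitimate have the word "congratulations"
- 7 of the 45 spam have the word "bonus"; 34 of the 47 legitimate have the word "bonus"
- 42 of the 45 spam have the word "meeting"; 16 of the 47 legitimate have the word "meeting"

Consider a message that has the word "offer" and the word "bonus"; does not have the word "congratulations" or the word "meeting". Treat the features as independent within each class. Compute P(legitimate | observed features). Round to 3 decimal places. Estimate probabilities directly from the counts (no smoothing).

spam: (45/92) × (33/45) × (14/45) × (7/45) × (3/45) ≈ 0.00115727
legitimate: (47/92) × (27/47) × (30/47) × (34/47) × (31/47) ≈ 0.0893808
P(legitimate | x) = 0.0893808 / 0.09053807 ≈ 0.987

0.987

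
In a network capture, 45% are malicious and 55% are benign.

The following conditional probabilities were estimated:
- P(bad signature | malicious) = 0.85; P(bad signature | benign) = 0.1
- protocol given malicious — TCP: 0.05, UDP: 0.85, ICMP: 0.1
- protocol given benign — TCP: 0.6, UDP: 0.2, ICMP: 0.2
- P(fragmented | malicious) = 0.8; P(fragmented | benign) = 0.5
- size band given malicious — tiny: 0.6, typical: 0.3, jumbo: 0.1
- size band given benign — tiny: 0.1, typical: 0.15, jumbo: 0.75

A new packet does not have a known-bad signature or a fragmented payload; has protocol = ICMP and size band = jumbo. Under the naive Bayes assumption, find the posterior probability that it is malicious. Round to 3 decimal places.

malicious: 0.45 × (1−0.85) × 0.1 × (1−0.8) × 0.1 = 0.000135
benign: 0.55 × (1−0.1) × 0.2 × (1−0.5) × 0.75 = 0.037125
P(malicious | x) = 0.000135 / 0.03726 ≈ 0.004

0.004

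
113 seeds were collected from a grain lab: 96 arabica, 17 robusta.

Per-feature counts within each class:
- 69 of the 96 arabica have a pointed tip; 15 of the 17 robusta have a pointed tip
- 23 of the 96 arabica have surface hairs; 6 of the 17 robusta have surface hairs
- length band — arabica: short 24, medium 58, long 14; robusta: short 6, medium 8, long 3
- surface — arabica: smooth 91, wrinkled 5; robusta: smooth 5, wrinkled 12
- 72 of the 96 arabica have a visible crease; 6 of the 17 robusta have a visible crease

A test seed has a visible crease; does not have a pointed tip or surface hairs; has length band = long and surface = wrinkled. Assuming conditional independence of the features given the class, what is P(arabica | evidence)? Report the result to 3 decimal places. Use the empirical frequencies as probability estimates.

arabica: (96/113) × (27/96) × (73/96) × (14/96) × (5/96) × (72/96) ≈ 0.00103503
robusta: (17/113) × (2/17) × (11/17) × (3/17) × (12/17) × (6/17) ≈ 0.000503503
P(arabica | x) = 0.00103503 / 0.001538533 ≈ 0.673

0.673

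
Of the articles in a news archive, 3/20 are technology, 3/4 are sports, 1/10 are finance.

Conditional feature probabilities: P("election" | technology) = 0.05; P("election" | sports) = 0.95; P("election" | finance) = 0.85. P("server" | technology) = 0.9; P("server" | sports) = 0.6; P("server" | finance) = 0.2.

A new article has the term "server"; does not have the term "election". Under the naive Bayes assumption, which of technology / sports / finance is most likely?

technology

technology: 0.15 × (1−0.05) × 0.9 = 0.12825
sports: 0.75 × (1−0.95) × 0.6 = 0.0225
finance: 0.1 × (1−0.85) × 0.2 = 0.003
Highest score → technology.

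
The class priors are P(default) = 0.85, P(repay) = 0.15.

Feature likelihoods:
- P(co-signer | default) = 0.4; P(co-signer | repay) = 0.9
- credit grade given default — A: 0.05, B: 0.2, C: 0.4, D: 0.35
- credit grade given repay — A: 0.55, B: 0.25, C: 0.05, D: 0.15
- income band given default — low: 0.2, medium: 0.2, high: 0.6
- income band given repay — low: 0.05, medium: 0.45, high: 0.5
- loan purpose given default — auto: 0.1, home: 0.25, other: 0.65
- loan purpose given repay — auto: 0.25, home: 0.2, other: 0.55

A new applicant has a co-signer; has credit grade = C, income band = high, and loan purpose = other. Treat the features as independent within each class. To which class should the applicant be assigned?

default

default: 0.85 × 0.4 × 0.4 × 0.6 × 0.65 = 0.05304
repay: 0.15 × 0.9 × 0.05 × 0.5 × 0.55 = 0.00185625
Highest score → default.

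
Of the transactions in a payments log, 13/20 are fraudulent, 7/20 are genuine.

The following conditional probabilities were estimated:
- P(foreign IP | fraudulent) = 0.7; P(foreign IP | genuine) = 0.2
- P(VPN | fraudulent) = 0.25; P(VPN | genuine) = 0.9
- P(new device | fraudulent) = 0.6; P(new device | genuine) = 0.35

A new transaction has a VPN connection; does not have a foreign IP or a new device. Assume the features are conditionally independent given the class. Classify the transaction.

genuine

fraudulent: 0.65 × (1−0.7) × 0.25 × (1−0.6) = 0.0195
genuine: 0.35 × (1−0.2) × 0.9 × (1−0.35) = 0.1638
Highest score → genuine.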